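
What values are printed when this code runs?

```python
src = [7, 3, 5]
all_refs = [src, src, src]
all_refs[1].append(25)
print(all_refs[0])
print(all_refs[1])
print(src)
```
[7, 3, 5, 25]
[7, 3, 5, 25]
[7, 3, 5, 25]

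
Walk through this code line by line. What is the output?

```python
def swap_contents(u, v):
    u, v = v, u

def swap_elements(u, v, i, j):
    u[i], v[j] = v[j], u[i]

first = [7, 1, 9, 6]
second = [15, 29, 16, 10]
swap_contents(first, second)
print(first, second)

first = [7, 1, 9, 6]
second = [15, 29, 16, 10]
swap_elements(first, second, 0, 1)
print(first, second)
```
[7, 1, 9, 6] [15, 29, 16, 10]
[29, 1, 9, 6] [15, 7, 16, 10]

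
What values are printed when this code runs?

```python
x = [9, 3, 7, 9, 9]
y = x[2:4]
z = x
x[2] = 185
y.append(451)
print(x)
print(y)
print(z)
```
[9, 3, 185, 9, 9]
[7, 9, 451]
[9, 3, 185, 9, 9]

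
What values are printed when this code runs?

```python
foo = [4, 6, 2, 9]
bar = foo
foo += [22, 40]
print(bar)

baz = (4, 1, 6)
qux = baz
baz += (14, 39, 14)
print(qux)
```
[4, 6, 2, 9, 22, 40]
(4, 1, 6)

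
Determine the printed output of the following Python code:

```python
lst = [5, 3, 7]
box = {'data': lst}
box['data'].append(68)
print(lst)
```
[5, 3, 7, 68]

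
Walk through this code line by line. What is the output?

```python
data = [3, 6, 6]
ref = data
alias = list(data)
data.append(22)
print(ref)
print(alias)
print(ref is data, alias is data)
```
[3, 6, 6, 22]
[3, 6, 6]
True False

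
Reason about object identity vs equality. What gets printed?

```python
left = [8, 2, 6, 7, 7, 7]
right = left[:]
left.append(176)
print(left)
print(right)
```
[8, 2, 6, 7, 7, 7, 176]
[8, 2, 6, 7, 7, 7]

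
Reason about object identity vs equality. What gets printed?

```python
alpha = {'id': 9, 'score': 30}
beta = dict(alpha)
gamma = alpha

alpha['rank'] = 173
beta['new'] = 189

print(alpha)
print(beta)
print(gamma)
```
{'id': 9, 'score': 30, 'rank': 173}
{'id': 9, 'score': 30, 'new': 189}
{'id': 9, 'score': 30, 'rank': 173}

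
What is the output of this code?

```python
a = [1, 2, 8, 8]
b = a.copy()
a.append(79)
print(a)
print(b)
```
[1, 2, 8, 8, 79]
[1, 2, 8, 8]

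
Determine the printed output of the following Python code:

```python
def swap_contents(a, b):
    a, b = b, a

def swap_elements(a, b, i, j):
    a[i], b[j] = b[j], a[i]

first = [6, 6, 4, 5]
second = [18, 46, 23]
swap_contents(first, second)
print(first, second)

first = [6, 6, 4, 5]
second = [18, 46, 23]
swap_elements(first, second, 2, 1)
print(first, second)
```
[6, 6, 4, 5] [18, 46, 23]
[6, 6, 46, 5] [18, 4, 23]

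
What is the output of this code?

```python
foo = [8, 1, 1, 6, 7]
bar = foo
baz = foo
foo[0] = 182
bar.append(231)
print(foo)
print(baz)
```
[182, 1, 1, 6, 7, 231]
[182, 1, 1, 6, 7, 231]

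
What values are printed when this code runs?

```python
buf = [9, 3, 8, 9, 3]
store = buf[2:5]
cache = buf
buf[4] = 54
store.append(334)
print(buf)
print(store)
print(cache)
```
[9, 3, 8, 9, 54]
[8, 9, 3, 334]
[9, 3, 8, 9, 54]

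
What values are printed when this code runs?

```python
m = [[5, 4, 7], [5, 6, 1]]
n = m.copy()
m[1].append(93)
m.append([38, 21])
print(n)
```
[[5, 4, 7], [5, 6, 1, 93]]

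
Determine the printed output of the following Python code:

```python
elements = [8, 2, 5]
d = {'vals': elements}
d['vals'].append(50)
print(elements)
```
[8, 2, 5, 50]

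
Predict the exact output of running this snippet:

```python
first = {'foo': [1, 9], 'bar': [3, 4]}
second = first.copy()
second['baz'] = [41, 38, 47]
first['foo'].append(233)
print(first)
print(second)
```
{'foo': [1, 9, 233], 'bar': [3, 4]}
{'foo': [1, 9, 233], 'bar': [3, 4], 'baz': [41, 38, 47]}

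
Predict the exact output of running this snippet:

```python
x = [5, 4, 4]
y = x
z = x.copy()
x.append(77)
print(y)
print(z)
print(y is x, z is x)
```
[5, 4, 4, 77]
[5, 4, 4]
True False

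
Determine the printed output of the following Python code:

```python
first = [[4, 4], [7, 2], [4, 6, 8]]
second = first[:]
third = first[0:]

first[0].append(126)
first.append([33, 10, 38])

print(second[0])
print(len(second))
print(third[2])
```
[4, 4, 126]
3
[4, 6, 8]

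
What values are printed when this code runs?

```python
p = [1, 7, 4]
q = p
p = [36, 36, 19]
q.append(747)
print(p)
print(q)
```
[36, 36, 19]
[1, 7, 4, 747]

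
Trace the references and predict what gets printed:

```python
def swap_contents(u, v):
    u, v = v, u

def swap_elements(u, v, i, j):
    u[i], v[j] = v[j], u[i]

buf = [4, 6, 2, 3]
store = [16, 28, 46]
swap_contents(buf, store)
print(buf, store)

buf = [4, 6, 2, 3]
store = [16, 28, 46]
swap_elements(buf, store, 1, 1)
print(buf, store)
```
[4, 6, 2, 3] [16, 28, 46]
[4, 28, 2, 3] [16, 6, 46]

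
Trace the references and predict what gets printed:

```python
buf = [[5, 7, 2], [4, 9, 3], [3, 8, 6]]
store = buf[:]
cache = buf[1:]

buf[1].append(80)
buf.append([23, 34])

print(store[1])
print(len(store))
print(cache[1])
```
[4, 9, 3, 80]
3
[3, 8, 6]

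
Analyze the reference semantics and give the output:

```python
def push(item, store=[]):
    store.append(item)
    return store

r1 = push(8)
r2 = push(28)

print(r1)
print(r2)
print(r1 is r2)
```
[8, 28]
[8, 28]
True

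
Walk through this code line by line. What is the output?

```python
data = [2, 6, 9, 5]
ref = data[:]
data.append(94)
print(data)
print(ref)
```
[2, 6, 9, 5, 94]
[2, 6, 9, 5]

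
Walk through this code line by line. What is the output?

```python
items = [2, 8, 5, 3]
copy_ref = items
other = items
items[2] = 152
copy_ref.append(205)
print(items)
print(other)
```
[2, 8, 152, 3, 205]
[2, 8, 152, 3, 205]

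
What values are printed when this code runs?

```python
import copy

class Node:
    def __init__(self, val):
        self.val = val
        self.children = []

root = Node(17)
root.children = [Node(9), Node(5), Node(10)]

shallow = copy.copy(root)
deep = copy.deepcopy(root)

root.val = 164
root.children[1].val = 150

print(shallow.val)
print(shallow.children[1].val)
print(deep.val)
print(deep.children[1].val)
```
17
150
17
5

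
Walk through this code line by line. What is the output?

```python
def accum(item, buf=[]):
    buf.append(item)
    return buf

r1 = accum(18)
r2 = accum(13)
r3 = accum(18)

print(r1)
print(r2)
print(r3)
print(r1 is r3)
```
[18, 13, 18]
[18, 13, 18]
[18, 13, 18]
True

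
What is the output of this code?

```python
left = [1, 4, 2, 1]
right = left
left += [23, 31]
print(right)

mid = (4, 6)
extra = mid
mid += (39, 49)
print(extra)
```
[1, 4, 2, 1, 23, 31]
(4, 6)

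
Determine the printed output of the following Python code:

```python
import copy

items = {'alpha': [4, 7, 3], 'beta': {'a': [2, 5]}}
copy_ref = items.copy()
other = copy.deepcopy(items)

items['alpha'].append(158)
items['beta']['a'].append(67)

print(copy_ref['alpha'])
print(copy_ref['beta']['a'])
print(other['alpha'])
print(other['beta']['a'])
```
[4, 7, 3, 158]
[2, 5, 67]
[4, 7, 3]
[2, 5]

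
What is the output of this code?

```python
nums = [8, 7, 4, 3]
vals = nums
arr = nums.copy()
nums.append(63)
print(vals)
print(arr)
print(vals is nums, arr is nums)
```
[8, 7, 4, 3, 63]
[8, 7, 4, 3]
True False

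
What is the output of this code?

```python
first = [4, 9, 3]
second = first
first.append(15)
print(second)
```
[4, 9, 3, 15]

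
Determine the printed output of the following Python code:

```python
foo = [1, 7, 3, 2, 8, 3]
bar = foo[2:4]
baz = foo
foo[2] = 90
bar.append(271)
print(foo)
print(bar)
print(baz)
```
[1, 7, 90, 2, 8, 3]
[3, 2, 271]
[1, 7, 90, 2, 8, 3]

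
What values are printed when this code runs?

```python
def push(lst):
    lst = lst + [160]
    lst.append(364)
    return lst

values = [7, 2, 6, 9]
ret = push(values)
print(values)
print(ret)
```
[7, 2, 6, 9]
[7, 2, 6, 9, 160, 364]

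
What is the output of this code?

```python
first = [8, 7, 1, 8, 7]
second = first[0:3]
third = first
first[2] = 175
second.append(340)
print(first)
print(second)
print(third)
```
[8, 7, 175, 8, 7]
[8, 7, 1, 340]
[8, 7, 175, 8, 7]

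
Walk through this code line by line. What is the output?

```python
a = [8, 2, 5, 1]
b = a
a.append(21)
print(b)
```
[8, 2, 5, 1, 21]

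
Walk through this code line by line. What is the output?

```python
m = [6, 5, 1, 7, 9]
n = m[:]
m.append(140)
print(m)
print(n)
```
[6, 5, 1, 7, 9, 140]
[6, 5, 1, 7, 9]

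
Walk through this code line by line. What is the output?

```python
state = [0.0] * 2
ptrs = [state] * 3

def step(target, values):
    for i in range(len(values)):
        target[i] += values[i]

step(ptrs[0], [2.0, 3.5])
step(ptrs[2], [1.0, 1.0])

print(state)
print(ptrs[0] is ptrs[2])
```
[3.0, 4.5]
True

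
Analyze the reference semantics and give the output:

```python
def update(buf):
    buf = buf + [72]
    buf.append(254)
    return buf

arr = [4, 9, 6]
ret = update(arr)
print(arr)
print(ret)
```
[4, 9, 6]
[4, 9, 6, 72, 254]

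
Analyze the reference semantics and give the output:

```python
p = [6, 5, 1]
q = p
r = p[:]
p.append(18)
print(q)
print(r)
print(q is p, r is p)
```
[6, 5, 1, 18]
[6, 5, 1]
True False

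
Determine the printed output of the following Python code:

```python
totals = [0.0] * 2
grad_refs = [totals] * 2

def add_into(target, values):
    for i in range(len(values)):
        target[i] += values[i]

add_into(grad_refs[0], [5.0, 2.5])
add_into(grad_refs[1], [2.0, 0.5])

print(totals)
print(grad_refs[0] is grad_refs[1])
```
[7.0, 3.0]
True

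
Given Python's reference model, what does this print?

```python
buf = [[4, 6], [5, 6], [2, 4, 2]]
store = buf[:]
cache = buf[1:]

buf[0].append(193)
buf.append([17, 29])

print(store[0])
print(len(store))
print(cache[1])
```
[4, 6, 193]
3
[2, 4, 2]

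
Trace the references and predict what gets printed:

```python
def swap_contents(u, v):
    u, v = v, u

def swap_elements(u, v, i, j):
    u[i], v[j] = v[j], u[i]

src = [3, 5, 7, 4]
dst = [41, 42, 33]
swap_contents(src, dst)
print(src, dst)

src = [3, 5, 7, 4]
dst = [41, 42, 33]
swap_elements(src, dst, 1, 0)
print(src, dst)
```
[3, 5, 7, 4] [41, 42, 33]
[3, 41, 7, 4] [5, 42, 33]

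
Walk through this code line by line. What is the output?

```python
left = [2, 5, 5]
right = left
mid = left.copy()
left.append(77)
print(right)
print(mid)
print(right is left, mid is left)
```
[2, 5, 5, 77]
[2, 5, 5]
True False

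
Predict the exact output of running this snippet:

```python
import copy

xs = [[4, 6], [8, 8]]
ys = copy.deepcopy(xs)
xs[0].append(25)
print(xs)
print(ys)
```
[[4, 6, 25], [8, 8]]
[[4, 6], [8, 8]]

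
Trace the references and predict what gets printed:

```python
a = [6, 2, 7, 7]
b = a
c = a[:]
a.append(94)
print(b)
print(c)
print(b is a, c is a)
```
[6, 2, 7, 7, 94]
[6, 2, 7, 7]
True False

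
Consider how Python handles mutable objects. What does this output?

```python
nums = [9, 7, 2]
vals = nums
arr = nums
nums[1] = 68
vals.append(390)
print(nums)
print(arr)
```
[9, 68, 2, 390]
[9, 68, 2, 390]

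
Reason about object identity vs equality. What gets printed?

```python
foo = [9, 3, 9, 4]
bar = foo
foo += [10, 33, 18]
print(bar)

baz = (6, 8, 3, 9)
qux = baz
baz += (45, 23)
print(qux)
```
[9, 3, 9, 4, 10, 33, 18]
(6, 8, 3, 9)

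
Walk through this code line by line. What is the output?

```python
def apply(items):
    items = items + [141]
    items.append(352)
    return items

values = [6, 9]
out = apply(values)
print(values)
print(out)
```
[6, 9]
[6, 9, 141, 352]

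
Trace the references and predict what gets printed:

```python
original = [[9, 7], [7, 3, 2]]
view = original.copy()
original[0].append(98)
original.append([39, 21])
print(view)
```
[[9, 7, 98], [7, 3, 2]]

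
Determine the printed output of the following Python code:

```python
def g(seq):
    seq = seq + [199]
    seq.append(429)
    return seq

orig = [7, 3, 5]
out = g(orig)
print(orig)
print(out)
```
[7, 3, 5]
[7, 3, 5, 199, 429]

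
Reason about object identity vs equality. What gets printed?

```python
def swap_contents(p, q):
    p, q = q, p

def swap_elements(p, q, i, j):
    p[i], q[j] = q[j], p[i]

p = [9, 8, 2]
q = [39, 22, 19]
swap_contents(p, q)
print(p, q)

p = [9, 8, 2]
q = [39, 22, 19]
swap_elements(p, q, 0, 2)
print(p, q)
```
[9, 8, 2] [39, 22, 19]
[19, 8, 2] [39, 22, 9]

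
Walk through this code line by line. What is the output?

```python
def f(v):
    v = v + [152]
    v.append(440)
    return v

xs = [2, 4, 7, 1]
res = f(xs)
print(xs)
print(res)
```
[2, 4, 7, 1]
[2, 4, 7, 1, 152, 440]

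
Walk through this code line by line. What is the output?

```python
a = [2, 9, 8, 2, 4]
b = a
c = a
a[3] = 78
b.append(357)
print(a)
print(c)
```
[2, 9, 8, 78, 4, 357]
[2, 9, 8, 78, 4, 357]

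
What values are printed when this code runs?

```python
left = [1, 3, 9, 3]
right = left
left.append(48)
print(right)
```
[1, 3, 9, 3, 48]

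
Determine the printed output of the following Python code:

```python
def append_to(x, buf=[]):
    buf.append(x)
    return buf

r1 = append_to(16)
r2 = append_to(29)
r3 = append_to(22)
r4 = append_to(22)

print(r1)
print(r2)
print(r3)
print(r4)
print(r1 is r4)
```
[16, 29, 22, 22]
[16, 29, 22, 22]
[16, 29, 22, 22]
[16, 29, 22, 22]
True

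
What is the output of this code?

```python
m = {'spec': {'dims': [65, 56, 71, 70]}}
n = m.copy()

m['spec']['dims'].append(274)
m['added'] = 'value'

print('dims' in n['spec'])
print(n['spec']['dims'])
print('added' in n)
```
True
[65, 56, 71, 70, 274]
False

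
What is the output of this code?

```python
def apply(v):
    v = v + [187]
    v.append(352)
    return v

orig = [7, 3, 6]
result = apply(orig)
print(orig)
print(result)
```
[7, 3, 6]
[7, 3, 6, 187, 352]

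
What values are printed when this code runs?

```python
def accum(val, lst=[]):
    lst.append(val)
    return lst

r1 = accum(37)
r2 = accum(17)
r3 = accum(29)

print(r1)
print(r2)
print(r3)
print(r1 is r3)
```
[37, 17, 29]
[37, 17, 29]
[37, 17, 29]
True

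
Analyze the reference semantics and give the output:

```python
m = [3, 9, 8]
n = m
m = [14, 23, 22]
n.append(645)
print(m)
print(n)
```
[14, 23, 22]
[3, 9, 8, 645]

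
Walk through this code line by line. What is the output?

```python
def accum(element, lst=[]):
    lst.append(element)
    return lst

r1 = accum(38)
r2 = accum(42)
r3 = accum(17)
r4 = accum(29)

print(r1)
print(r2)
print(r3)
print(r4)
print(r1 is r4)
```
[38, 42, 17, 29]
[38, 42, 17, 29]
[38, 42, 17, 29]
[38, 42, 17, 29]
True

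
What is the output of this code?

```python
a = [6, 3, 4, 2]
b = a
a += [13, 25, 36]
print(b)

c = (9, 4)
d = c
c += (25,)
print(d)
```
[6, 3, 4, 2, 13, 25, 36]
(9, 4)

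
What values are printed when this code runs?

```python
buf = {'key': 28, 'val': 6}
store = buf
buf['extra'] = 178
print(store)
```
{'key': 28, 'val': 6, 'extra': 178}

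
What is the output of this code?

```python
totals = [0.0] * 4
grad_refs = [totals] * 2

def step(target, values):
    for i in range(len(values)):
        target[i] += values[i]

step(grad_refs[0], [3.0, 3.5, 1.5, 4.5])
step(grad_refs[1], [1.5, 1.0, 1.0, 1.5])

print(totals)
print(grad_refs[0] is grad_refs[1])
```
[4.5, 4.5, 2.5, 6.0]
True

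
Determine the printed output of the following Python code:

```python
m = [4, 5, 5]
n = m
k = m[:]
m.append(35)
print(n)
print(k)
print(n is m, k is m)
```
[4, 5, 5, 35]
[4, 5, 5]
True False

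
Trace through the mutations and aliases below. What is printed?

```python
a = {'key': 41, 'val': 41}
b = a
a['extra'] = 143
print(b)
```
{'key': 41, 'val': 41, 'extra': 143}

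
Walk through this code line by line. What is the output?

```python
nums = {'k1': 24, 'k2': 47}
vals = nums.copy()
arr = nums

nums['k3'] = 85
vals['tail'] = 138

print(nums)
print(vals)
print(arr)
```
{'k1': 24, 'k2': 47, 'k3': 85}
{'k1': 24, 'k2': 47, 'tail': 138}
{'k1': 24, 'k2': 47, 'k3': 85}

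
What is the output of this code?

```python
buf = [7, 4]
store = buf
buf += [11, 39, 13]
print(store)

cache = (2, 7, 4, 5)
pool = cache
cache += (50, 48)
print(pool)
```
[7, 4, 11, 39, 13]
(2, 7, 4, 5)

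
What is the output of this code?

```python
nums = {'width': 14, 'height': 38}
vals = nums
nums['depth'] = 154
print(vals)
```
{'width': 14, 'height': 38, 'depth': 154}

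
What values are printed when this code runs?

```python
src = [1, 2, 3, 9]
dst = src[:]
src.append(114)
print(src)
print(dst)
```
[1, 2, 3, 9, 114]
[1, 2, 3, 9]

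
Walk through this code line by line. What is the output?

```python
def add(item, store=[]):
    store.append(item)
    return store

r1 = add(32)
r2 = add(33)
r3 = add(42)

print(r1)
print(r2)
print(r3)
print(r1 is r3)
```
[32, 33, 42]
[32, 33, 42]
[32, 33, 42]
True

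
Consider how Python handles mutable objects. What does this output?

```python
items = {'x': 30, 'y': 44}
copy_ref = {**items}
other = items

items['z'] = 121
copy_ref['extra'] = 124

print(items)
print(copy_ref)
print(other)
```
{'x': 30, 'y': 44, 'z': 121}
{'x': 30, 'y': 44, 'extra': 124}
{'x': 30, 'y': 44, 'z': 121}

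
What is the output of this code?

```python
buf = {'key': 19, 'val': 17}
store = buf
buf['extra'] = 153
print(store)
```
{'key': 19, 'val': 17, 'extra': 153}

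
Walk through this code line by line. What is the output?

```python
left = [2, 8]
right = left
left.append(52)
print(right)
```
[2, 8, 52]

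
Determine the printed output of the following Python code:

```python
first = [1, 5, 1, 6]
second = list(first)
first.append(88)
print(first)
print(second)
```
[1, 5, 1, 6, 88]
[1, 5, 1, 6]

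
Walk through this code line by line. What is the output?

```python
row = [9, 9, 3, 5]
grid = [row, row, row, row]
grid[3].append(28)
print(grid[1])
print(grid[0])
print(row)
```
[9, 9, 3, 5, 28]
[9, 9, 3, 5, 28]
[9, 9, 3, 5, 28]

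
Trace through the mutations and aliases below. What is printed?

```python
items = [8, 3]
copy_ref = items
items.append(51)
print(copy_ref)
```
[8, 3, 51]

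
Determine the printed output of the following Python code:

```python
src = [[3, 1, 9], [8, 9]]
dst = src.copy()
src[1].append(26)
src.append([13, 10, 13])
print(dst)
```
[[3, 1, 9], [8, 9, 26]]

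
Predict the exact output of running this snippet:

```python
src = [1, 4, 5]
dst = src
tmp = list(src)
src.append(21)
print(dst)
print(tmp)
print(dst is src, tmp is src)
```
[1, 4, 5, 21]
[1, 4, 5]
True False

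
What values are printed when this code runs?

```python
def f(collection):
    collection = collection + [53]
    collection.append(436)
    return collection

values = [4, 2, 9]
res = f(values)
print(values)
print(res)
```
[4, 2, 9]
[4, 2, 9, 53, 436]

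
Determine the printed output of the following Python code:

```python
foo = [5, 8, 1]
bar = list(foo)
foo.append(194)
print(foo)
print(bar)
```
[5, 8, 1, 194]
[5, 8, 1]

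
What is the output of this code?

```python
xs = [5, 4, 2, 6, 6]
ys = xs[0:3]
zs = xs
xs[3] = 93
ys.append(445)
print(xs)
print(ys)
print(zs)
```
[5, 4, 2, 93, 6]
[5, 4, 2, 445]
[5, 4, 2, 93, 6]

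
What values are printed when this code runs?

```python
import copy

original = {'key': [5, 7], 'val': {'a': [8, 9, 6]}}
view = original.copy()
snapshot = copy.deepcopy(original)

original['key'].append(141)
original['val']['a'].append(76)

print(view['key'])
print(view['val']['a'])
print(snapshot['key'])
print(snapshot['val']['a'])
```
[5, 7, 141]
[8, 9, 6, 76]
[5, 7]
[8, 9, 6]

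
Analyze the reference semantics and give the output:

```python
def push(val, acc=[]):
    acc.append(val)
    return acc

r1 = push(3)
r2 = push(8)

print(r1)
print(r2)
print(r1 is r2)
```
[3, 8]
[3, 8]
True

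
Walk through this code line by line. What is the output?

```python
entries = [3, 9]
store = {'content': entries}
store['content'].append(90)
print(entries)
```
[3, 9, 90]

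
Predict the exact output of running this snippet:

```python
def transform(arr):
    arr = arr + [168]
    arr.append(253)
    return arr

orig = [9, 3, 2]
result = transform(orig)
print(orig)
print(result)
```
[9, 3, 2]
[9, 3, 2, 168, 253]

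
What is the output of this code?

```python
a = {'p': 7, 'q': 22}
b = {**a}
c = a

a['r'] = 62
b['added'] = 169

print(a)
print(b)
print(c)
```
{'p': 7, 'q': 22, 'r': 62}
{'p': 7, 'q': 22, 'added': 169}
{'p': 7, 'q': 22, 'r': 62}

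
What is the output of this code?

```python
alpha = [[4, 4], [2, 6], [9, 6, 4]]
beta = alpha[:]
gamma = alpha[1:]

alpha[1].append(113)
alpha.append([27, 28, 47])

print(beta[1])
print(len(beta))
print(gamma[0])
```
[2, 6, 113]
3
[2, 6, 113]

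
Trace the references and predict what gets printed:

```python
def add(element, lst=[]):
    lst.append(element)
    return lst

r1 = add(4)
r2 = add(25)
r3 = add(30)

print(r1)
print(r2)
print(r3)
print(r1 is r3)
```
[4, 25, 30]
[4, 25, 30]
[4, 25, 30]
True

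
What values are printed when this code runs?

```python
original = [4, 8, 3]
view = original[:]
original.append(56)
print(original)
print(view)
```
[4, 8, 3, 56]
[4, 8, 3]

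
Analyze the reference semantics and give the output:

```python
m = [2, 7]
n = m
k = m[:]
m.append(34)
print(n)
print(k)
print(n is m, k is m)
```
[2, 7, 34]
[2, 7]
True False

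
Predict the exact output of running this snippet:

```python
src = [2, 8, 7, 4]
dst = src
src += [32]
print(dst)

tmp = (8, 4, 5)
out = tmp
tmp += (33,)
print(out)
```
[2, 8, 7, 4, 32]
(8, 4, 5)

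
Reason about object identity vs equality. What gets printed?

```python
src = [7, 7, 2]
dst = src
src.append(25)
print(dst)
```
[7, 7, 2, 25]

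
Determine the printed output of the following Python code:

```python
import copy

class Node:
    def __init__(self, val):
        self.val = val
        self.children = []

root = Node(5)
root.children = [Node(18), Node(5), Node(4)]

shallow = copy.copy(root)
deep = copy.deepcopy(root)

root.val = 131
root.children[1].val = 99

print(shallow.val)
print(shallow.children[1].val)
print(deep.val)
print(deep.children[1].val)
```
5
99
5
5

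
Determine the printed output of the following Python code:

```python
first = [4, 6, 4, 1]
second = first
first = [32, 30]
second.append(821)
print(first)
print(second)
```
[32, 30]
[4, 6, 4, 1, 821]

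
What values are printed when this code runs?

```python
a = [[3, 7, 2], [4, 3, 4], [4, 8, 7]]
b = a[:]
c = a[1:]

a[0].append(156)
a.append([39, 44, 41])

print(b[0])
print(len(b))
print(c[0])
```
[3, 7, 2, 156]
3
[4, 3, 4]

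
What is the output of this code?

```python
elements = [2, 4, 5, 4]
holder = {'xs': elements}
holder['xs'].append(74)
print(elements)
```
[2, 4, 5, 4, 74]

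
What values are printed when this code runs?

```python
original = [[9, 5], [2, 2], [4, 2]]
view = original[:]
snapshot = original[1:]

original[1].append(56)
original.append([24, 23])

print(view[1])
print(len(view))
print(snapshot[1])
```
[2, 2, 56]
3
[4, 2]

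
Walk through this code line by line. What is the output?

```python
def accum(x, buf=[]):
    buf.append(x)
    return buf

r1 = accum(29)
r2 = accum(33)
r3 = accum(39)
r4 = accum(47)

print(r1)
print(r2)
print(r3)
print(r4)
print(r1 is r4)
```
[29, 33, 39, 47]
[29, 33, 39, 47]
[29, 33, 39, 47]
[29, 33, 39, 47]
True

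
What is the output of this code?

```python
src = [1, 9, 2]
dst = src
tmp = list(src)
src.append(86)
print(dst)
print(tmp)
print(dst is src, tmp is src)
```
[1, 9, 2, 86]
[1, 9, 2]
True False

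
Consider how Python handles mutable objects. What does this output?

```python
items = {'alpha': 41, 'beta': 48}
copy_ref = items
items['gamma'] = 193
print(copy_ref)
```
{'alpha': 41, 'beta': 48, 'gamma': 193}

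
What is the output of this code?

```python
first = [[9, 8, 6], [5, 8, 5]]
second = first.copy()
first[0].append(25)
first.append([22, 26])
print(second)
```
[[9, 8, 6, 25], [5, 8, 5]]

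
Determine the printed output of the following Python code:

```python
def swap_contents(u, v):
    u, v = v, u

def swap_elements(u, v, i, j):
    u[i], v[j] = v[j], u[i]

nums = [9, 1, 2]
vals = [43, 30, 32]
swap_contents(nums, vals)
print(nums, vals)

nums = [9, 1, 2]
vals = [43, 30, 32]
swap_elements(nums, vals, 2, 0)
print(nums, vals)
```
[9, 1, 2] [43, 30, 32]
[9, 1, 43] [2, 30, 32]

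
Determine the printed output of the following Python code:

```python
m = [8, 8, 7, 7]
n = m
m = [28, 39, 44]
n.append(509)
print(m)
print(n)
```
[28, 39, 44]
[8, 8, 7, 7, 509]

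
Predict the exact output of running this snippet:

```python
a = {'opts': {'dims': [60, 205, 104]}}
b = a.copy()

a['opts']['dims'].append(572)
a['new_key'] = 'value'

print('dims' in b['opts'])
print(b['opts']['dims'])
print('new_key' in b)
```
True
[60, 205, 104, 572]
False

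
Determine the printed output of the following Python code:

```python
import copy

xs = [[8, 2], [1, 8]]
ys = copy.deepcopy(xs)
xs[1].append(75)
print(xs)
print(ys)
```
[[8, 2], [1, 8, 75]]
[[8, 2], [1, 8]]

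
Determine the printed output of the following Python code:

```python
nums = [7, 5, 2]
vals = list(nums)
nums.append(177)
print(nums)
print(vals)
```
[7, 5, 2, 177]
[7, 5, 2]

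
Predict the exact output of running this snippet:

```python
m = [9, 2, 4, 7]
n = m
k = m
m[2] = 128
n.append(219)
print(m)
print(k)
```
[9, 2, 128, 7, 219]
[9, 2, 128, 7, 219]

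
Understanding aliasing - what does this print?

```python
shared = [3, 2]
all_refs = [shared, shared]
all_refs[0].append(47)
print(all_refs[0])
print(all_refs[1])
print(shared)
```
[3, 2, 47]
[3, 2, 47]
[3, 2, 47]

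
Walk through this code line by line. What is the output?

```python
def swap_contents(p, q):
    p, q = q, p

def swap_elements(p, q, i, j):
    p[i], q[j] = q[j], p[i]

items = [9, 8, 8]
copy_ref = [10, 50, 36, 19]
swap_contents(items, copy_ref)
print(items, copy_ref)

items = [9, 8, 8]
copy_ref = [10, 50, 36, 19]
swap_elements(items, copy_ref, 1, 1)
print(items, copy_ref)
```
[9, 8, 8] [10, 50, 36, 19]
[9, 50, 8] [10, 8, 36, 19]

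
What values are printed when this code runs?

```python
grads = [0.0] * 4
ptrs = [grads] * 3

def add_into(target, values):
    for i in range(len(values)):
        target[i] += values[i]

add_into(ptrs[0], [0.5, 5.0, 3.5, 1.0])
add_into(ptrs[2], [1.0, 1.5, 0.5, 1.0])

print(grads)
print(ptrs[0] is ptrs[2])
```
[1.5, 6.5, 4.0, 2.0]
True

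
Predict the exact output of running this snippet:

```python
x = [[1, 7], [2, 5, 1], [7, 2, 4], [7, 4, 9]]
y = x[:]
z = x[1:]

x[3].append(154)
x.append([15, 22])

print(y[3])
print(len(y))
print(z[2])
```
[7, 4, 9, 154]
4
[7, 4, 9, 154]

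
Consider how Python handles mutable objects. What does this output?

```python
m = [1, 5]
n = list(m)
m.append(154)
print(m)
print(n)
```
[1, 5, 154]
[1, 5]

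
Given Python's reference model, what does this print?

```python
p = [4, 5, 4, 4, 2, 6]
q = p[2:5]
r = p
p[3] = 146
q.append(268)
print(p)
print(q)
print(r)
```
[4, 5, 4, 146, 2, 6]
[4, 4, 2, 268]
[4, 5, 4, 146, 2, 6]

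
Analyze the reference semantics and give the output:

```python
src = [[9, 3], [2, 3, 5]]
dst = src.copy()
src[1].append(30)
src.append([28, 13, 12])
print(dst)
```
[[9, 3], [2, 3, 5, 30]]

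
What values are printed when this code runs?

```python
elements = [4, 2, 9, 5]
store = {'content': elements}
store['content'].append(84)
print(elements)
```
[4, 2, 9, 5, 84]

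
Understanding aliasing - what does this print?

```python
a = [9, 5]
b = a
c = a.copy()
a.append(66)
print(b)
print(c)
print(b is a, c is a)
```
[9, 5, 66]
[9, 5]
True False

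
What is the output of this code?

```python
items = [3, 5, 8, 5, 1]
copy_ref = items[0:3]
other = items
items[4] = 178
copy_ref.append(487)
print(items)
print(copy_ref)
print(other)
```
[3, 5, 8, 5, 178]
[3, 5, 8, 487]
[3, 5, 8, 5, 178]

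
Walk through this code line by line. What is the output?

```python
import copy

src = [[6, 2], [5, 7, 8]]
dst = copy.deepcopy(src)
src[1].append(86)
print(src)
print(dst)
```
[[6, 2], [5, 7, 8, 86]]
[[6, 2], [5, 7, 8]]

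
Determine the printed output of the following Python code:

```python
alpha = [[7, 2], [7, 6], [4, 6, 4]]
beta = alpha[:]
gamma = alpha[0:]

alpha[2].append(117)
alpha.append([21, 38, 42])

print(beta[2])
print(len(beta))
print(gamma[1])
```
[4, 6, 4, 117]
3
[7, 6]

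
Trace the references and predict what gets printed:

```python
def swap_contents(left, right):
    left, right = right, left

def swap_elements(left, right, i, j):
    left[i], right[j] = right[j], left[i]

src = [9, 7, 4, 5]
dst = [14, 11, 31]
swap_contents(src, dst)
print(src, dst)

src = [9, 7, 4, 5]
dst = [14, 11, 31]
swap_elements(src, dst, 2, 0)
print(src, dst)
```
[9, 7, 4, 5] [14, 11, 31]
[9, 7, 14, 5] [4, 11, 31]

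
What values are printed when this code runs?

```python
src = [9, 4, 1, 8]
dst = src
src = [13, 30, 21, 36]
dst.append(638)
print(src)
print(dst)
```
[13, 30, 21, 36]
[9, 4, 1, 8, 638]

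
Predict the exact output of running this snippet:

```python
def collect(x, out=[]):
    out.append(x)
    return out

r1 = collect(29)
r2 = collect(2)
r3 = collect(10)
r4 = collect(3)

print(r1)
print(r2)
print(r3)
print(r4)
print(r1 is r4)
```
[29, 2, 10, 3]
[29, 2, 10, 3]
[29, 2, 10, 3]
[29, 2, 10, 3]
True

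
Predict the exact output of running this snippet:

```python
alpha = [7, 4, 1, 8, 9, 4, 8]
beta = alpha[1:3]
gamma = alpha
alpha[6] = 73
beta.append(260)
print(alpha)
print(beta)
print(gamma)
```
[7, 4, 1, 8, 9, 4, 73]
[4, 1, 260]
[7, 4, 1, 8, 9, 4, 73]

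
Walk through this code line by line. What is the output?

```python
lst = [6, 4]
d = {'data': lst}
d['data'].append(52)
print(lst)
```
[6, 4, 52]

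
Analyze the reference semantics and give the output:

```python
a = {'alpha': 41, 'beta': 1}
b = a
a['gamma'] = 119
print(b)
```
{'alpha': 41, 'beta': 1, 'gamma': 119}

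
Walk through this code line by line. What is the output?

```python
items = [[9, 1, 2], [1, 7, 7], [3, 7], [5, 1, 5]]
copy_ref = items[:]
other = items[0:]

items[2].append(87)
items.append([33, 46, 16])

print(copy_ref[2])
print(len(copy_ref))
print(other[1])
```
[3, 7, 87]
4
[1, 7, 7]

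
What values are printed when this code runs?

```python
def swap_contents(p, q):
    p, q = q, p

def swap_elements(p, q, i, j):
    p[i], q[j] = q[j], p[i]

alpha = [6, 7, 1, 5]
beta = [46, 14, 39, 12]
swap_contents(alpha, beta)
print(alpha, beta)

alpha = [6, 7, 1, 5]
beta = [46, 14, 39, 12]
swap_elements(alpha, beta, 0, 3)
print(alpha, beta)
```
[6, 7, 1, 5] [46, 14, 39, 12]
[12, 7, 1, 5] [46, 14, 39, 6]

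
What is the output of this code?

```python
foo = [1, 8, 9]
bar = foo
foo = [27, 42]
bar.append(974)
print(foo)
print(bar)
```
[27, 42]
[1, 8, 9, 974]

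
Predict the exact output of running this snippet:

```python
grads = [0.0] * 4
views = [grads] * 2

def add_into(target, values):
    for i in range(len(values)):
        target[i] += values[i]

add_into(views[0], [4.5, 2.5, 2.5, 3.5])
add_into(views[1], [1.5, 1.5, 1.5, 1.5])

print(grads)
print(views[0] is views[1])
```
[6.0, 4.0, 4.0, 5.0]
True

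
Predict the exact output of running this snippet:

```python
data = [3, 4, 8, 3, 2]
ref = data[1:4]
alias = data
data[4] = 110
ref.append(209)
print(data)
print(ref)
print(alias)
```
[3, 4, 8, 3, 110]
[4, 8, 3, 209]
[3, 4, 8, 3, 110]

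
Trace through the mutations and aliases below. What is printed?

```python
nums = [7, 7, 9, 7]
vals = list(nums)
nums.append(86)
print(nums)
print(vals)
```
[7, 7, 9, 7, 86]
[7, 7, 9, 7]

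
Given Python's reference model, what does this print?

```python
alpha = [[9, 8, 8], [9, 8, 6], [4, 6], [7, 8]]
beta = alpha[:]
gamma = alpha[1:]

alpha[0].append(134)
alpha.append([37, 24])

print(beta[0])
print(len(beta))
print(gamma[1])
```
[9, 8, 8, 134]
4
[4, 6]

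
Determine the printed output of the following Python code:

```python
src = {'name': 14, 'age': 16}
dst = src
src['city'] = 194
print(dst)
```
{'name': 14, 'age': 16, 'city': 194}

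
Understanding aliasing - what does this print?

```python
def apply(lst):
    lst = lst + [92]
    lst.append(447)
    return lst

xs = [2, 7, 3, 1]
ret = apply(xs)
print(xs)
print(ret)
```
[2, 7, 3, 1]
[2, 7, 3, 1, 92, 447]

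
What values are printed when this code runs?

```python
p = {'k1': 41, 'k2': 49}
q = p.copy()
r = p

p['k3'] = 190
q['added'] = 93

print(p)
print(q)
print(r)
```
{'k1': 41, 'k2': 49, 'k3': 190}
{'k1': 41, 'k2': 49, 'added': 93}
{'k1': 41, 'k2': 49, 'k3': 190}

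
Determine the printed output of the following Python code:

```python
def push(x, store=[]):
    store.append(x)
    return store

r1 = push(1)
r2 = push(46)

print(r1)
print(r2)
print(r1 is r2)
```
[1, 46]
[1, 46]
True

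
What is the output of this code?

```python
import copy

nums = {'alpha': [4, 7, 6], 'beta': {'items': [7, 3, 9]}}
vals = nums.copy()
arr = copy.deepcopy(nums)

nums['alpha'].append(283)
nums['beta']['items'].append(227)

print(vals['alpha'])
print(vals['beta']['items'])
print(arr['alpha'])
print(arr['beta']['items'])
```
[4, 7, 6, 283]
[7, 3, 9, 227]
[4, 7, 6]
[7, 3, 9]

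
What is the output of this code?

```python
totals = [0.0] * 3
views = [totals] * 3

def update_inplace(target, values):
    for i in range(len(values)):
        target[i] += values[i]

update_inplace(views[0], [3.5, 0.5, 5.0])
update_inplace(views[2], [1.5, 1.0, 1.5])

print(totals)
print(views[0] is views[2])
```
[5.0, 1.5, 6.5]
True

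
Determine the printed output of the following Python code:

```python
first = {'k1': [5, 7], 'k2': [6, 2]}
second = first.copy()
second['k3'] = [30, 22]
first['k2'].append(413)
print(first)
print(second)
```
{'k1': [5, 7], 'k2': [6, 2, 413]}
{'k1': [5, 7], 'k2': [6, 2, 413], 'k3': [30, 22]}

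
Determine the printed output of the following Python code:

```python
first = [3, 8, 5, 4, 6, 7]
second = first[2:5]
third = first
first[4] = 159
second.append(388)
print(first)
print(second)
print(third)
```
[3, 8, 5, 4, 159, 7]
[5, 4, 6, 388]
[3, 8, 5, 4, 159, 7]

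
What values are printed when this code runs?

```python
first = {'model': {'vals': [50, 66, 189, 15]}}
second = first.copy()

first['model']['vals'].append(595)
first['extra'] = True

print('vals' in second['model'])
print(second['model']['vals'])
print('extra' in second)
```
True
[50, 66, 189, 15, 595]
False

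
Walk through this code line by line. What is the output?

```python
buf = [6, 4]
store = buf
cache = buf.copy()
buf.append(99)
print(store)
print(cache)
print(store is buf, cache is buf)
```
[6, 4, 99]
[6, 4]
True False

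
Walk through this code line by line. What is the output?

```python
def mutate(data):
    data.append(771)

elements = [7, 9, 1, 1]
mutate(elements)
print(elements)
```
[7, 9, 1, 1, 771]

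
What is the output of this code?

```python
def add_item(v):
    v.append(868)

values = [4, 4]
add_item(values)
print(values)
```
[4, 4, 868]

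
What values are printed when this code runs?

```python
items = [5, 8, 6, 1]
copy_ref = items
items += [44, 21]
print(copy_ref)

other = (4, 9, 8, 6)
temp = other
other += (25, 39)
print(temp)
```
[5, 8, 6, 1, 44, 21]
(4, 9, 8, 6)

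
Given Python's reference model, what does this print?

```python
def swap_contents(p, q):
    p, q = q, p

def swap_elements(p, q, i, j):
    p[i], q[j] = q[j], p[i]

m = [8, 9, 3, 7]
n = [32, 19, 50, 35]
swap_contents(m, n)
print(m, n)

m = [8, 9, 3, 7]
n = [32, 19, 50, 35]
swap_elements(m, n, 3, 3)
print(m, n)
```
[8, 9, 3, 7] [32, 19, 50, 35]
[8, 9, 3, 35] [32, 19, 50, 7]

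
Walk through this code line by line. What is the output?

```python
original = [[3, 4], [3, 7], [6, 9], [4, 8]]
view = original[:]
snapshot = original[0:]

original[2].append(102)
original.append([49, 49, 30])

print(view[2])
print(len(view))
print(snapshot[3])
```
[6, 9, 102]
4
[4, 8]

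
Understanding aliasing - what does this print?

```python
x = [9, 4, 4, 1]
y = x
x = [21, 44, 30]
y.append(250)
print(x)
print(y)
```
[21, 44, 30]
[9, 4, 4, 1, 250]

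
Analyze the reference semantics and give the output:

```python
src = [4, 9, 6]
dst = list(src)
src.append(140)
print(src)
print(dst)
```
[4, 9, 6, 140]
[4, 9, 6]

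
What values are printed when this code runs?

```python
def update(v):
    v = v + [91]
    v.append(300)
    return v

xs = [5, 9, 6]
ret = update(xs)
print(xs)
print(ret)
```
[5, 9, 6]
[5, 9, 6, 91, 300]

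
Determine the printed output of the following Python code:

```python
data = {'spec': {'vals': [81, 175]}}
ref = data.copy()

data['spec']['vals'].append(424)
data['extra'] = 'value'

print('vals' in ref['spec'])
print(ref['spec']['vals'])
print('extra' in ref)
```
True
[81, 175, 424]
False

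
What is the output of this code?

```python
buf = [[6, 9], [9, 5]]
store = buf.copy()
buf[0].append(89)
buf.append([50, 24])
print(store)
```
[[6, 9, 89], [9, 5]]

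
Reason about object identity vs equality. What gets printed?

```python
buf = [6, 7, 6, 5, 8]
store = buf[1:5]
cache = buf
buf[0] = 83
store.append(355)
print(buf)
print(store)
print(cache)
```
[83, 7, 6, 5, 8]
[7, 6, 5, 8, 355]
[83, 7, 6, 5, 8]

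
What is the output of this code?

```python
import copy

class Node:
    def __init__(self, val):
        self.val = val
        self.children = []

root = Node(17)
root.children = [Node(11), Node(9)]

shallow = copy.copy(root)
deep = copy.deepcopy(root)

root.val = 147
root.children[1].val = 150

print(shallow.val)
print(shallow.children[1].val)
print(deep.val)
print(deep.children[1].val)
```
17
150
17
9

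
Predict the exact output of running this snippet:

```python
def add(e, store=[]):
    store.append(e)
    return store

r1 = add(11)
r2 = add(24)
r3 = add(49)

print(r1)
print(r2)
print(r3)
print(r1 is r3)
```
[11, 24, 49]
[11, 24, 49]
[11, 24, 49]
True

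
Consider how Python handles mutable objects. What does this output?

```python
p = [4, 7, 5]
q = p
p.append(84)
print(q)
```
[4, 7, 5, 84]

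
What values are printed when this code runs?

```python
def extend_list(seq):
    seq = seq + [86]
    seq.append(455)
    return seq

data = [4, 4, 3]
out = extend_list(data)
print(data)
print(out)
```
[4, 4, 3]
[4, 4, 3, 86, 455]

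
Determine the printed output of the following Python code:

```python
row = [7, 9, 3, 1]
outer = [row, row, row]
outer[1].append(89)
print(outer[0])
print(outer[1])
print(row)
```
[7, 9, 3, 1, 89]
[7, 9, 3, 1, 89]
[7, 9, 3, 1, 89]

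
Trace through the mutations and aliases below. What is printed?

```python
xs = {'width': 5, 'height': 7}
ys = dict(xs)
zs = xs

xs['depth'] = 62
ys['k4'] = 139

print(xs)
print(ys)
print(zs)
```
{'width': 5, 'height': 7, 'depth': 62}
{'width': 5, 'height': 7, 'k4': 139}
{'width': 5, 'height': 7, 'depth': 62}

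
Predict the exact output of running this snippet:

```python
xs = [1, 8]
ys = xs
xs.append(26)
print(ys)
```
[1, 8, 26]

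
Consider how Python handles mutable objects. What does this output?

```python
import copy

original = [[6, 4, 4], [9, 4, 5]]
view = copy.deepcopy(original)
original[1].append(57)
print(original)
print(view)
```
[[6, 4, 4], [9, 4, 5, 57]]
[[6, 4, 4], [9, 4, 5]]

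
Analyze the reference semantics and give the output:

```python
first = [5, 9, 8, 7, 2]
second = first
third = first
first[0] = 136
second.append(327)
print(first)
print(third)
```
[136, 9, 8, 7, 2, 327]
[136, 9, 8, 7, 2, 327]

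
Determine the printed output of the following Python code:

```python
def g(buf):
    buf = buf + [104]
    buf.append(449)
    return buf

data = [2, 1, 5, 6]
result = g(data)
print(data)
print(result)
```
[2, 1, 5, 6]
[2, 1, 5, 6, 104, 449]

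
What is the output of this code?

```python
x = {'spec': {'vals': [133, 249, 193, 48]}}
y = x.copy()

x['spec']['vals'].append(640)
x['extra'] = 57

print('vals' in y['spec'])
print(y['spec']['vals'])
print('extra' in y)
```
True
[133, 249, 193, 48, 640]
False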